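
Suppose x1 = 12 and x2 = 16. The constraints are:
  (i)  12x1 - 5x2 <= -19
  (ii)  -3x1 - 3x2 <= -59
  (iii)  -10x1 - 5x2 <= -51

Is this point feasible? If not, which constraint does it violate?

Constraint (i): 12x1 - 5x2 = 64, which is not ≤ -19. All other constraints are satisfied.

not feasible — violates (i)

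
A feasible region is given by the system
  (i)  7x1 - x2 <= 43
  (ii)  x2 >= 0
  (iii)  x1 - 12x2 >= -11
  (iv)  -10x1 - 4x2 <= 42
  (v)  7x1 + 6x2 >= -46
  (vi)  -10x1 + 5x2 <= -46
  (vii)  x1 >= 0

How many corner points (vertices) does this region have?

The feasible vertices (each the meet of two boundaries and inside every other half-plane) are:
  (43/7, 0)
  (527/83, 120/83)
  (23/5, 0)
  (607/115, 156/115)

4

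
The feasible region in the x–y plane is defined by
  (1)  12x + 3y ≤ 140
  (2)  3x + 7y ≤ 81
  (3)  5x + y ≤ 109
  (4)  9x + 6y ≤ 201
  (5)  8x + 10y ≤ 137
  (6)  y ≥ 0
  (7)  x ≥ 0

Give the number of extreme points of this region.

5

Of the 21 pairwise boundary intersections, those satisfying every inequality are:
  (989/96, 131/24)
  (35/3, 0)
  (149/26, 237/26)
  (0, 81/7)
  (0, 0)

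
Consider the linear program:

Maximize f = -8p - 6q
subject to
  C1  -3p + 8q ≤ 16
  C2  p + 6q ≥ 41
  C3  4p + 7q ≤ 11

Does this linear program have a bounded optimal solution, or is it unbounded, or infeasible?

infeasible

The boundaries -3p + 8q = 16 and p + 6q = 41 meet at (116/13, 139/26), but that point violates 4p + 7q ≤ 11. Every candidate vertex is excluded by some other constraint, so the feasible region is empty.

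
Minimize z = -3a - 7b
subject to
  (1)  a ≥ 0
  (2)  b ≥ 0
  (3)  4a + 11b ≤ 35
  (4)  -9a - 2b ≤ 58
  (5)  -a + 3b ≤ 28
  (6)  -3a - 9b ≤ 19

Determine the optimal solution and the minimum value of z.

Corner points and z = -3a - 7b:
  (0, 0) → z = 0
  (0, 35/11) → z = -245/11
  (35/4, 0) → z = -105/4

The binding constraints are b = 0 and 4a + 11b = 35.
Solving simultaneously gives a = 35/4, b = 0.

a = 35/4, b = 0, minimum z = -105/4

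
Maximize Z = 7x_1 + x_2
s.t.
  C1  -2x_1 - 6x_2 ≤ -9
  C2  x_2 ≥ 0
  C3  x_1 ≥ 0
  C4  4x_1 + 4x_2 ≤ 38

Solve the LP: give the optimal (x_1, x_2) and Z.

Feasible corners and Z = 7x_1 + x_2:
  (9/2, 0) → Z = 63/2
  (0, 3/2) → Z = 3/2
  (19/2, 0) → Z = 133/2
  (0, 19/2) → Z = 19/2

The optimum lies where x_2 = 0 and 4x_1 + 4x_2 = 38.
Solving simultaneously gives x_1 = 19/2, x_2 = 0.

x_1 = 19/2, x_2 = 0, maximum Z = 133/2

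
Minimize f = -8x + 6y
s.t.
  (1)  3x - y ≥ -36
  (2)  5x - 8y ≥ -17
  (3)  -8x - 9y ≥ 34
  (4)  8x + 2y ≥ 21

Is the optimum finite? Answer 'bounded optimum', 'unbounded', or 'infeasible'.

From the feasible point (257/56, -55/7), moving in the direction (9, -8) keeps every constraint satisfied while f decreases without bound.

unbounded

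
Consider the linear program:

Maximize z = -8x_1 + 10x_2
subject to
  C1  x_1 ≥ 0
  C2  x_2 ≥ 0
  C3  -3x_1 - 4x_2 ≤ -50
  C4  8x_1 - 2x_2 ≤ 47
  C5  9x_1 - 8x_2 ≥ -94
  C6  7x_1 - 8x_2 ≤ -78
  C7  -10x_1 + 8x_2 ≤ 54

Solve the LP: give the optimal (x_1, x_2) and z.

Extreme points and z = -8x_1 + 10x_2:
  (266/25, 953/50) → z = 2637/25
  (11, 41/2) → z = 117
  (8, 67/4) → z = 207/2

At the optimal vertex, 8x_1 - 2x_2 = 47 and -10x_1 + 8x_2 = 54.
Solving simultaneously gives x_1 = 11, x_2 = 41/2.

x_1 = 11, x_2 = 41/2, maximum z = 117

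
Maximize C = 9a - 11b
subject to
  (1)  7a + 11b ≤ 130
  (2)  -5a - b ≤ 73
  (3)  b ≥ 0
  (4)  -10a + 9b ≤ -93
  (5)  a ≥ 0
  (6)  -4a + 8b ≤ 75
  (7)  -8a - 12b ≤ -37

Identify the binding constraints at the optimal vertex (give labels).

Feasible corners and C = 9a - 11b:
  (130/7, 0) → C = 1170/7
  (2193/173, 649/173) → C = 12598/173
  (93/10, 0) → C = 837/10

The maximum is at (130/7, 0). Substituting into each constraint, equality holds for (1) and (3); the remaining constraints have slack.

(1) and (3)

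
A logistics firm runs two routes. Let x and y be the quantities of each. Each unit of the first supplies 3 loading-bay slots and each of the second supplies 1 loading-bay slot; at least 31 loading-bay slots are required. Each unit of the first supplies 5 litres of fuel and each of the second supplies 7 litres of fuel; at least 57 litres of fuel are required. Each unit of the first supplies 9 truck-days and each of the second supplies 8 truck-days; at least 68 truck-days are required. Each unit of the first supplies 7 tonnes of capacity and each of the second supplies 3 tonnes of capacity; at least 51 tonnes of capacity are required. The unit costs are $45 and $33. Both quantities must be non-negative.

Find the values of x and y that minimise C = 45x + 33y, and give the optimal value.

Vertices and C = 45x + 33y:
  (0, 31) → C = 1023
  (57/5, 0) → C = 513
  (10, 1) → C = 483
The feasible region is unbounded (it extends along (0, 1), (1, 0)), but C strictly increases along every unbounded feasible direction, so there is no improving ray and the minimum is attained at a vertex.

The optimum lies where 3x + y = 31 and 5x + 7y = 57.
Solving simultaneously gives x = 10, y = 1.

x = 10, y = 1, minimum C = 483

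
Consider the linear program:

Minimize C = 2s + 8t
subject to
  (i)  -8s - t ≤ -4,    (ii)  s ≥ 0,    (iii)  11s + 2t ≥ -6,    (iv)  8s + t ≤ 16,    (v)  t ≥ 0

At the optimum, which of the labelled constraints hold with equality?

Extreme points and C = 2s + 8t:
  (0, 4) → C = 32
  (1/2, 0) → C = 1
  (0, 16) → C = 128
  (2, 0) → C = 4

The minimum is at (1/2, 0). Substituting into each constraint, equality holds for (i) and (v); the remaining constraints have slack.

(i) and (v)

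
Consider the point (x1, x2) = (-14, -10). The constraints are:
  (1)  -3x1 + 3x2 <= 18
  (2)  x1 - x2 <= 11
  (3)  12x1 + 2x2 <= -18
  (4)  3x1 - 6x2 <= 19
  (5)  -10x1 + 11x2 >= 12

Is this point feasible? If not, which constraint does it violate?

feasible

(1): 12 ≤ 18 ✓
(2): -4 ≤ 11 ✓
(3): -188 ≤ -18 ✓
(4): 18 ≤ 19 ✓
(5): 30 ≥ 12 ✓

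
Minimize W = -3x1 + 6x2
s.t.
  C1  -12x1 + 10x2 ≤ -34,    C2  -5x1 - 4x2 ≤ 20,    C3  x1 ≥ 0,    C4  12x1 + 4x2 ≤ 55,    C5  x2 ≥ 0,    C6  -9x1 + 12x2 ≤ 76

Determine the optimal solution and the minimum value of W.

x1 = 55/12, x2 = 0, minimum W = -55/4

Corner points and W = -3x1 + 6x2:
  (49/12, 3/2) → W = -13/4
  (17/6, 0) → W = -17/2
  (55/12, 0) → W = -55/4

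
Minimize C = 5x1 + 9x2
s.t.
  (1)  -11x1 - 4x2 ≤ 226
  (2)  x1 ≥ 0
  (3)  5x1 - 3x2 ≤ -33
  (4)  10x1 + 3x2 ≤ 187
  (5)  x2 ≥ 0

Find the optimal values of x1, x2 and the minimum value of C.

x1 = 0, x2 = 11, minimum C = 99

At the optimal vertex, x1 = 0 and 5x1 - 3x2 = -33.
Solving simultaneously gives x1 = 0, x2 = 11.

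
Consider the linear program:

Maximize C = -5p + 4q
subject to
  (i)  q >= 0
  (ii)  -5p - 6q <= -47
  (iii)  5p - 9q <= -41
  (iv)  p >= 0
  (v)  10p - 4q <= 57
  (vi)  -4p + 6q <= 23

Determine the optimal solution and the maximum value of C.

p = 13/2, q = 49/6, maximum C = 1/6

Feasible corners and C = -5p + 4q:
  (677/70, 139/14) → C = -121/14
  (13/2, 49/6) → C = 1/6
  (217/22, 229/22) → C = -169/22

At the optimal vertex, 5p - 9q = -41 and -4p + 6q = 23.
Solving simultaneously gives p = 13/2, q = 49/6.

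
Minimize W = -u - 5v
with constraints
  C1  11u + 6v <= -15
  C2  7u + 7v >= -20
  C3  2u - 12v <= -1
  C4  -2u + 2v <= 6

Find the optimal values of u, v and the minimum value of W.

u = -33/17, v = 18/17, minimum W = -57/17

Feasible corners and W = -u - 5v:
  (-31/24, -19/144) → W = 281/144
  (-33/17, 18/17) → W = -57/17
  (-247/98, -33/98) → W = 206/49
  (-41/14, 1/14) → W = 18/7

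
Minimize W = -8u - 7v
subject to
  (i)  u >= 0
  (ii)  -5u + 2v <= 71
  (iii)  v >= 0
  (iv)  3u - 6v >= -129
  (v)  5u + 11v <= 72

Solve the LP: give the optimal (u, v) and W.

u = 72/5, v = 0, minimum W = -576/5

Extreme points and W = -8u - 7v:
  (0, 0) → W = 0
  (0, 72/11) → W = -504/11
  (72/5, 0) → W = -576/5

At the optimal vertex, v = 0 and 5u + 11v = 72.
Solving simultaneously gives u = 72/5, v = 0.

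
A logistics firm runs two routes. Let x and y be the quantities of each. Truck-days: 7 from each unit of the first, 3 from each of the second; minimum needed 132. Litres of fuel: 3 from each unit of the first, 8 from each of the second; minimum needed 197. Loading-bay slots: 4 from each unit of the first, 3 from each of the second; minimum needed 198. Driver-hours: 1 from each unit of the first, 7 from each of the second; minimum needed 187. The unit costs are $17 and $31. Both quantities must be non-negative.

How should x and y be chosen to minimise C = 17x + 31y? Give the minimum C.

x = 33, y = 22, minimum C = 1243

Corner points and C = 17x + 31y:
  (0, 66) → C = 2046
  (187, 0) → C = 3179
  (33, 22) → C = 1243
The feasible region is unbounded (it extends along (0, 1), (1, 0)), but C strictly increases along every unbounded feasible direction, so there is no improving ray and the minimum is attained at a vertex.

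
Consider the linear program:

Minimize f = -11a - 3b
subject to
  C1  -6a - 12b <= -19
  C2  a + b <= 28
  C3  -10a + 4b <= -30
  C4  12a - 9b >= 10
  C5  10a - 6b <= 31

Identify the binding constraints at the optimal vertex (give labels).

Corner points and f = -11a - 3b:
  (109/36, 5/72) → f = -2413/72
  (81/26, 1/39) → f = -893/26
  (115/21, 130/21) → f = -1655/21
  (73/6, 136/9) → f = -1075/6

The minimum is at (73/6, 136/9). Substituting into each constraint, equality holds for C4 and C5; the remaining constraints have slack.

C4 and C5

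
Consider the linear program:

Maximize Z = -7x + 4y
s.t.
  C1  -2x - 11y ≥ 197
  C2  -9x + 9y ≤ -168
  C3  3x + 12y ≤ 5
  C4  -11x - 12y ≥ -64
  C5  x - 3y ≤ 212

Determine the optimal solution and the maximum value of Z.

x = -78, y = -290/3, maximum Z = 478/3

Feasible corners and Z = -7x + 4y:
  (25/39, -703/39) → Z = -2987/39
  (3068/97, -2295/97) → Z = -30656/97
  (-78, -290/3) → Z = 478/3
  (304/5, -252/5) → Z = -3136/5

The binding constraints are -9x + 9y = -168 and x - 3y = 212.
Solving simultaneously gives x = -78, y = -290/3.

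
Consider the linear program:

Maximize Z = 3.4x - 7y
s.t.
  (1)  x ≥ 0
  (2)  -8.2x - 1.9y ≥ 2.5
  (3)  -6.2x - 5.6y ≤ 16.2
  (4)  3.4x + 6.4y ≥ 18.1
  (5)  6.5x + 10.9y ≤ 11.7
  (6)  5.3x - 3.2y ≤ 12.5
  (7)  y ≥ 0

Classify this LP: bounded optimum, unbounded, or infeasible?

The boundaries 5.3x - 3.2y = 12.5 and y = 0 meet at (125/53, 0), but that point violates -8.2x - 1.9y ≥ 2.5. Every candidate vertex is excluded by some other constraint, so the feasible region is empty.

infeasible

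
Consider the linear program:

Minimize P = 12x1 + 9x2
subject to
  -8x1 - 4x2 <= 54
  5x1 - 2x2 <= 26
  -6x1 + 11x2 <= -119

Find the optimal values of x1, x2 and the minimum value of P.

Extreme points and P = 12x1 + 9x2:
  (-1/9, -239/18) → P = -725/6
  (-59/56, -319/28) → P = -3225/28
  (48/43, -439/43) → P = -3375/43

x1 = -1/9, x2 = -239/18, minimum P = -725/6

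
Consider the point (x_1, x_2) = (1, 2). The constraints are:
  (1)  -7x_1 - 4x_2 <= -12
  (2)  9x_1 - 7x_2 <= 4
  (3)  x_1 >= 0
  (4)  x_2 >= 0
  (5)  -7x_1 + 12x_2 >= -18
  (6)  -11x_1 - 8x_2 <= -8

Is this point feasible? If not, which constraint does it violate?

feasible

(1): -15 ≤ -12 ✓
(2): -5 ≤ 4 ✓
(3): 1 ≥ 0 ✓
(4): 2 ≥ 0 ✓
(5): 17 ≥ -18 ✓
(6): -27 ≤ -8 ✓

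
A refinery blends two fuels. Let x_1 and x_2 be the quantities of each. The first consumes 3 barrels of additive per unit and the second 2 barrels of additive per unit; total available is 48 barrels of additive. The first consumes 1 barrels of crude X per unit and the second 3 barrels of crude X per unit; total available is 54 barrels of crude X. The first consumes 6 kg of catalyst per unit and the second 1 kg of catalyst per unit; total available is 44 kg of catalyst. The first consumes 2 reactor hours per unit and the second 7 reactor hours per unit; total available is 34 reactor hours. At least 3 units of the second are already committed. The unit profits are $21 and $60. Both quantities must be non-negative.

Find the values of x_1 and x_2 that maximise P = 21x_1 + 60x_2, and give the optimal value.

x_1 = 13/2, x_2 = 3, maximum P = 633/2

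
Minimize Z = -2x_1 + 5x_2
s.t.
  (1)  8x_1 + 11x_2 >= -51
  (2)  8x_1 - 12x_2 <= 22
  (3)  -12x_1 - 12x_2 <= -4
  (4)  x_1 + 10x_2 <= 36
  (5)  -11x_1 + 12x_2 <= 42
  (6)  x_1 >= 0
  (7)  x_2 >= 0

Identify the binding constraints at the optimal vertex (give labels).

(2) and (7)

Corner points and Z = -2x_1 + 5x_2:
  (163/23, 133/46) → Z = 13/46
  (11/4, 0) → Z = -11/2
  (0, 1/3) → Z = 5/3
  (1/3, 0) → Z = -2/3
  (6/61, 219/61) → Z = 1083/61
  (0, 7/2) → Z = 35/2

The minimum is at (11/4, 0). Substituting into each constraint, equality holds for (2) and (7); the remaining constraints have slack.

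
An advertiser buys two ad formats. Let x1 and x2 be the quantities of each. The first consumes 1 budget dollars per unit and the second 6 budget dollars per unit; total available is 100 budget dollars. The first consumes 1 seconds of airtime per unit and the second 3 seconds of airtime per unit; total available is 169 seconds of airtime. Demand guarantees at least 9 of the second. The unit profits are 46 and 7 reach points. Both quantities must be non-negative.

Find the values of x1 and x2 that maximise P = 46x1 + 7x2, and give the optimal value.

x1 = 46, x2 = 9, maximum P = 2179

Extreme points and P = 46x1 + 7x2:
  (0, 50/3) → P = 350/3
  (0, 9) → P = 63
  (46, 9) → P = 2179

The optimum lies where x1 + 6x2 = 100 and x2 = 9.
Solving simultaneously gives x1 = 46, x2 = 9.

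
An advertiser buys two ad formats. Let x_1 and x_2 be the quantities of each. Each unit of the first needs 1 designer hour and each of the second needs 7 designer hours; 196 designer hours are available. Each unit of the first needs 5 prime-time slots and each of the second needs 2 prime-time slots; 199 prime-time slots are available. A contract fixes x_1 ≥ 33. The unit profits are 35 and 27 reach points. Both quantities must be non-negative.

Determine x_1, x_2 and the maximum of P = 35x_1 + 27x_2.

Vertices and P = 35x_1 + 27x_2:
  (199/5, 0) → P = 1393
  (33, 0) → P = 1155
  (33, 17) → P = 1614

At the optimal vertex, 5x_1 + 2x_2 = 199 and x_1 = 33.
Solving simultaneously gives x_1 = 33, x_2 = 17.

x_1 = 33, x_2 = 17, maximum P = 1614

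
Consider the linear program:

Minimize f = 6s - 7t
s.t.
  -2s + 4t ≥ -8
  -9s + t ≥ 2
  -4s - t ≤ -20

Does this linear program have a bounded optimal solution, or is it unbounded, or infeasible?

unbounded

From the feasible point (18/13, 188/13), moving in the direction (-1, 4) keeps every constraint satisfied while f decreases without bound.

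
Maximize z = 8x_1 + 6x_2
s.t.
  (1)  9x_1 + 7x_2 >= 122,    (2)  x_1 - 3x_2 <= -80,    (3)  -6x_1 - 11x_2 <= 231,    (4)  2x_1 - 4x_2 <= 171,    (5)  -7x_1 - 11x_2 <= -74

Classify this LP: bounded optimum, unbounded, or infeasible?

From the feasible point (-97/17, 421/17), moving in the direction (4, 2) keeps every constraint satisfied while z increases without bound.

unbounded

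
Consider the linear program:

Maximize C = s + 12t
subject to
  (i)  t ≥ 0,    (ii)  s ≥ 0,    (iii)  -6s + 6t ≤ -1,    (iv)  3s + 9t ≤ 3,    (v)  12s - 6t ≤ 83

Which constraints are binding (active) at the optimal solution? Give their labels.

Feasible corners and C = s + 12t:
  (1/6, 0) → C = 1/6
  (1, 0) → C = 1
  (3/8, 5/24) → C = 23/8

The maximum is at (3/8, 5/24). Substituting into each constraint, equality holds for (iii) and (iv); the remaining constraints have slack.

(iii) and (iv)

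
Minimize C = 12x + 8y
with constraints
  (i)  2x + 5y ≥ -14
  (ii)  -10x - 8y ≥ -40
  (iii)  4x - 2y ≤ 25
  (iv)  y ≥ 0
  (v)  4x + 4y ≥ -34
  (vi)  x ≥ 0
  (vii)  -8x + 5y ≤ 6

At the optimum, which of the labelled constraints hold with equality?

Feasible corners and C = 12x + 8y:
  (4, 0) → C = 48
  (4/3, 10/3) → C = 128/3
  (0, 0) → C = 0
  (0, 6/5) → C = 48/5

The minimum is at (0, 0). Substituting into each constraint, equality holds for (iv) and (vi); the remaining constraints have slack.

(iv) and (vi)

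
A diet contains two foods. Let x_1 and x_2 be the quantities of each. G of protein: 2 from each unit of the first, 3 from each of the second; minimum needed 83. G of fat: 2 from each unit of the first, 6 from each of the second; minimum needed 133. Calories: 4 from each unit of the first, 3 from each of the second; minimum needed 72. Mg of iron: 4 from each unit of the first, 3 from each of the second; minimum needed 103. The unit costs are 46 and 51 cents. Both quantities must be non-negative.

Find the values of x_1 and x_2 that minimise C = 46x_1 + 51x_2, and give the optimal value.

x_1 = 10, x_2 = 21, minimum C = 1531

Corner points and C = 46x_1 + 51x_2:
  (0, 103/3) → C = 1751
  (133/2, 0) → C = 3059
  (33/2, 50/3) → C = 1609
  (10, 21) → C = 1531
The feasible region is unbounded (it extends along (0, 1), (1, 0)), but C strictly increases along every unbounded feasible direction, so there is no improving ray and the minimum is attained at a vertex.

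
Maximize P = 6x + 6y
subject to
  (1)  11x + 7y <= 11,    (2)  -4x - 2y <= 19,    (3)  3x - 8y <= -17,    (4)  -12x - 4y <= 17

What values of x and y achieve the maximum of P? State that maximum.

x = -163/40, y = 319/40, maximum P = 117/5

Vertices and P = 6x + 6y:
  (-31/109, 220/109) → P = 1134/109
  (-163/40, 319/40) → P = 117/5
  (-17/9, 17/12) → P = -17/6

The binding constraints are 11x + 7y = 11 and -12x - 4y = 17.
Solving simultaneously gives x = -163/40, y = 319/40.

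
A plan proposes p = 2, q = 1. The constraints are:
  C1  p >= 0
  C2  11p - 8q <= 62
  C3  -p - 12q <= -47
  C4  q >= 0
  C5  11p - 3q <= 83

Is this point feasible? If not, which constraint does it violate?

not feasible — violates C3

Constraint C3: -p - 12q = -14, which is not ≤ -47. All other constraints are satisfied.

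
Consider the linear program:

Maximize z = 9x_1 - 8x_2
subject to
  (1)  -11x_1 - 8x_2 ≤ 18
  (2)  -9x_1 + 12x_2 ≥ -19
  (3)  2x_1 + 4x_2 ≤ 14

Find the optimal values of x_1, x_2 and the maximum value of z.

x_1 = 61/15, x_2 = 22/15, maximum z = 373/15

Corner points and z = 9x_1 - 8x_2:
  (-16/51, -371/204) → z = 598/51
  (-46/7, 95/14) → z = -794/7
  (61/15, 22/15) → z = 373/15

At the optimal vertex, -9x_1 + 12x_2 = -19 and 2x_1 + 4x_2 = 14.
Solving simultaneously gives x_1 = 61/15, x_2 = 22/15.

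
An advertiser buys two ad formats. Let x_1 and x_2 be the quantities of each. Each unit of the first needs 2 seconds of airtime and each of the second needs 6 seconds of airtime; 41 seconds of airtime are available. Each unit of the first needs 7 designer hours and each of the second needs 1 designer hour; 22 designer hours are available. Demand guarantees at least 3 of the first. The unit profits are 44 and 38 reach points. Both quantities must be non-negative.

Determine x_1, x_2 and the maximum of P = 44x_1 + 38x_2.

x_1 = 3, x_2 = 1, maximum P = 170

The optimum lies where 7x_1 + x_2 = 22 and x_1 = 3.
Solving simultaneously gives x_1 = 3, x_2 = 1.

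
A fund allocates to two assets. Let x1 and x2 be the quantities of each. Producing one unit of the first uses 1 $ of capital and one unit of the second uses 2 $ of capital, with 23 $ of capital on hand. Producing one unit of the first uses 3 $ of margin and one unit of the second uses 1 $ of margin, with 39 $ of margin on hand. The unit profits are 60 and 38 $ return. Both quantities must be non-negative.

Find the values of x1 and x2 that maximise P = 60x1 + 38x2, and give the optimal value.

Feasible corners and P = 60x1 + 38x2:
  (0, 0) → P = 0
  (0, 23/2) → P = 437
  (13, 0) → P = 780
  (11, 6) → P = 888

At the optimal vertex, x1 + 2x2 = 23 and 3x1 + x2 = 39.
Solving simultaneously gives x1 = 11, x2 = 6.

x1 = 11, x2 = 6, maximum P = 888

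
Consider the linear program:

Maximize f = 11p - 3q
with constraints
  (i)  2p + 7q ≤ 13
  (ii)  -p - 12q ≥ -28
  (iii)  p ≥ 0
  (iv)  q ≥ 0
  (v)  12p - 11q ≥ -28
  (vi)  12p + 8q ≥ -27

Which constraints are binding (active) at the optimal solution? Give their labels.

Vertices and f = 11p - 3q:
  (0, 13/7) → f = -39/7
  (13/2, 0) → f = 143/2
  (0, 0) → f = 0

The maximum is at (13/2, 0). Substituting into each constraint, equality holds for (i) and (iv); the remaining constraints have slack.

(i) and (iv)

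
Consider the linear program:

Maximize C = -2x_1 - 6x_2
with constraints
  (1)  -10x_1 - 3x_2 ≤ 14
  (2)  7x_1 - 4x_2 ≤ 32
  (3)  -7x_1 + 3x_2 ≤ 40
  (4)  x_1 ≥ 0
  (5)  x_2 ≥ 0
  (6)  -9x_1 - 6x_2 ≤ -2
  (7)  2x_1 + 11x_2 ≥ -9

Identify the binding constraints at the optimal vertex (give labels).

Extreme points and C = -2x_1 - 6x_2:
  (32/7, 0) → C = -64/7
  (0, 40/3) → C = -80
  (0, 1/3) → C = -2
  (2/9, 0) → C = -4/9
The feasible region is unbounded (it extends along (3, 7), (4, 7)), but C strictly decreases along every unbounded feasible direction, so there is no improving ray and the maximum is attained at a vertex.

The maximum is at (2/9, 0). Substituting into each constraint, equality holds for (5) and (6); the remaining constraints have slack.

(5) and (6)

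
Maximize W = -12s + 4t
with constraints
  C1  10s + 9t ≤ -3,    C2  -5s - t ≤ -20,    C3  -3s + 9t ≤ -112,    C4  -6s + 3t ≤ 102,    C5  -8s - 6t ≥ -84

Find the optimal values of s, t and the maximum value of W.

Feasible corners and W = -12s + 4t:
  (109/13, -1129/117) → W = -16288/117
  (129/2, -72) → W = -1062
  (73/12, -125/12) → W = -344/3
The feasible region is unbounded (it extends along (3, -4), (1, -5)), but W strictly decreases along every unbounded feasible direction, so there is no improving ray and the maximum is attained at a vertex.

The optimum lies where -5s - t = -20 and -3s + 9t = -112.
Solving simultaneously gives s = 73/12, t = -125/12.

s = 73/12, t = -125/12, maximum W = -344/3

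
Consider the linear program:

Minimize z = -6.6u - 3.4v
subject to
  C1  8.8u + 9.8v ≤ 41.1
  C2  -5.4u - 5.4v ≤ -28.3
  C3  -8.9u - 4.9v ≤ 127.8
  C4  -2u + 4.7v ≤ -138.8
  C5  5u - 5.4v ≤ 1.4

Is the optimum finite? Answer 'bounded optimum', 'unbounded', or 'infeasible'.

The boundaries 8.8u + 9.8v = 41.1 and -2u + 4.7v = -138.8 meet at (155341/6096, -28481/1524), but that point violates 5u - 5.4v ≤ 1.4. Every candidate vertex is excluded by some other constraint, so the feasible region is empty.

infeasible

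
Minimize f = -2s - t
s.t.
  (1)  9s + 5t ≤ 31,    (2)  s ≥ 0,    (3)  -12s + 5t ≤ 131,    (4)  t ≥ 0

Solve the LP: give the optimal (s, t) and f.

Feasible corners and f = -2s - t:
  (0, 31/5) → f = -31/5
  (31/9, 0) → f = -62/9
  (0, 0) → f = 0

s = 31/9, t = 0, minimum f = -62/9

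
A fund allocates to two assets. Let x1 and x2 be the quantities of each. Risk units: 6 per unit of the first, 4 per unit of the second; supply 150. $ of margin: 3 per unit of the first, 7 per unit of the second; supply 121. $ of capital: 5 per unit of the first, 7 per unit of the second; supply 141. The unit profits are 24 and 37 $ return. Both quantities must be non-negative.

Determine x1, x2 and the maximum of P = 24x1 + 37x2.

Corner points and P = 24x1 + 37x2:
  (0, 0) → P = 0
  (0, 121/7) → P = 4477/7
  (25, 0) → P = 600
  (243/11, 48/11) → P = 7608/11
  (10, 13) → P = 721

The optimum lies where 3x1 + 7x2 = 121 and 5x1 + 7x2 = 141.
Solving simultaneously gives x1 = 10, x2 = 13.

x1 = 10, x2 = 13, maximum P = 721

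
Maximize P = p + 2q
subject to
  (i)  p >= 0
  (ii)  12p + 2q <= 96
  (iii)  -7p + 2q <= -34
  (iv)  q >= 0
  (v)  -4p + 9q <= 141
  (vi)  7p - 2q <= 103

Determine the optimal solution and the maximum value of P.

p = 130/19, q = 132/19, maximum P = 394/19

Extreme points and P = p + 2q:
  (130/19, 132/19) → P = 394/19
  (8, 0) → P = 8
  (34/7, 0) → P = 34/7

The optimum lies where 12p + 2q = 96 and -7p + 2q = -34.
Solving simultaneously gives p = 130/19, q = 132/19.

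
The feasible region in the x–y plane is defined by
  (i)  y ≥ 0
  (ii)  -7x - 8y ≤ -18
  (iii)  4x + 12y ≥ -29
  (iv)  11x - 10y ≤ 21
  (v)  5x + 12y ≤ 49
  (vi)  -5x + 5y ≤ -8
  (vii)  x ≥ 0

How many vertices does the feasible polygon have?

Of the 21 pairwise boundary intersections, those satisfying every inequality are:
  (174/79, 51/158)
  (154/75, 34/75)
  (53/13, 31/13)
  (341/85, 41/17)

4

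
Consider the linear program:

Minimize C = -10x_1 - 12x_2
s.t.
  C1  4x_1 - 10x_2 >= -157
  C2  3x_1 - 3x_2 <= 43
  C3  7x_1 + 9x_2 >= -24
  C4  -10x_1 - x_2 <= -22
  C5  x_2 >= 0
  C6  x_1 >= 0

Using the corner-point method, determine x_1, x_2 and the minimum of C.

x_1 = 901/18, x_2 = 643/18, minimum C = -8363/9

Vertices and C = -10x_1 - 12x_2:
  (901/18, 643/18) → C = -8363/9
  (63/104, 829/52) → C = -10263/52
  (43/3, 0) → C = -430/3
  (11/5, 0) → C = -22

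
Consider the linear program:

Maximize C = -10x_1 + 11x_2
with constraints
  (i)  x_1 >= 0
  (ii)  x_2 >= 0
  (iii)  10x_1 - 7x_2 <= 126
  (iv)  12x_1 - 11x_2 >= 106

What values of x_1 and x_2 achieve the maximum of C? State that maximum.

x_1 = 322/13, x_2 = 226/13, maximum C = -734/13

Extreme points and C = -10x_1 + 11x_2:
  (63/5, 0) → C = -126
  (53/6, 0) → C = -265/3
  (322/13, 226/13) → C = -734/13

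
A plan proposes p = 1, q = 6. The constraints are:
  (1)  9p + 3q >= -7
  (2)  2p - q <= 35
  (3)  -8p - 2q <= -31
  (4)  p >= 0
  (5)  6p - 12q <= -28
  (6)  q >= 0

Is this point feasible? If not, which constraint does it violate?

not feasible — violates (3)

Constraint (3): -8p - 2q = -20, which is not ≤ -31. All other constraints are satisfied.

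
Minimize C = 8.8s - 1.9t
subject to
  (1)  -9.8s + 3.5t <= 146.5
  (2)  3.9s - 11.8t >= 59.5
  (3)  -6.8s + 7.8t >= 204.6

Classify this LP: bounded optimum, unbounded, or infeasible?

infeasible

The boundaries -9.8s + 3.5t = 146.5 and 3.9s - 11.8t = 59.5 meet at (-193695/10199, -115445/10199), but that point violates -6.8s + 7.8t ≥ 204.6. Every candidate vertex is excluded by some other constraint, so the feasible region is empty.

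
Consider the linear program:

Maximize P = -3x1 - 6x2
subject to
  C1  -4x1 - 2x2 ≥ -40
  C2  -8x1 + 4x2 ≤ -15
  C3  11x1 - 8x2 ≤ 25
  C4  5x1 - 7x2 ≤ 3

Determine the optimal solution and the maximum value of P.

Corner points and P = -3x1 - 6x2:
  (95/16, 65/8) → P = -1065/16
  (185/27, 170/27) → P = -175/3
  (31/12, 17/12) → P = -65/4
  (151/37, 92/37) → P = -1005/37

x1 = 31/12, x2 = 17/12, maximum P = -65/4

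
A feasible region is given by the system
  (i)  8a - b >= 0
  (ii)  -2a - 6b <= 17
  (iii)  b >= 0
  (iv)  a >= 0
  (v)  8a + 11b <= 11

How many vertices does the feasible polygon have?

3

Of the 10 pairwise boundary intersections, those satisfying every inequality are:
  (0, 0)
  (11/96, 11/12)
  (11/8, 0)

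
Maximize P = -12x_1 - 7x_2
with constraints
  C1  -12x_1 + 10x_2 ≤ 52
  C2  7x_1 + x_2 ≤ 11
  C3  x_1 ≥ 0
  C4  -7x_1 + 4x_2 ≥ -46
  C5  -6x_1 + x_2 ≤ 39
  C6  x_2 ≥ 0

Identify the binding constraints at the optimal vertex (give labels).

C3 and C6

Feasible corners and P = -12x_1 - 7x_2:
  (29/41, 248/41) → P = -2084/41
  (0, 26/5) → P = -182/5
  (11/7, 0) → P = -132/7
  (0, 0) → P = 0

The maximum is at (0, 0). Substituting into each constraint, equality holds for C3 and C6; the remaining constraints have slack.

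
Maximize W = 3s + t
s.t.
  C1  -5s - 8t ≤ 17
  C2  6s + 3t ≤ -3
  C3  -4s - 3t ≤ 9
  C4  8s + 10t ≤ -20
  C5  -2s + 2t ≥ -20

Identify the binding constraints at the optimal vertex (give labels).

Corner points and W = 3s + t:
  (-21/17, -23/17) → W = -86/17
  (5/7, -18/7) → W = -3/7
  (-15/8, -1/2) → W = -49/8

The maximum is at (5/7, -18/7). Substituting into each constraint, equality holds for C1 and C4; the remaining constraints have slack.

C1 and C4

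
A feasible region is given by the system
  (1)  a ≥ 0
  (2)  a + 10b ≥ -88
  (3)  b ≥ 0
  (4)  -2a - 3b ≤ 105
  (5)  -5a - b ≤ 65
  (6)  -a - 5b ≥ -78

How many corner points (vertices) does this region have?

3

The feasible vertices (each the meet of two boundaries and inside every other half-plane) are:
  (0, 0)
  (0, 78/5)
  (78, 0)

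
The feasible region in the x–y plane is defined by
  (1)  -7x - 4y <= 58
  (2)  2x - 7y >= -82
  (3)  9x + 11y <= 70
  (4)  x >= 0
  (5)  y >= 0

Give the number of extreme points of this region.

3

Pairwise boundary intersections that survive every other constraint:
  (0, 70/11)
  (70/9, 0)
  (0, 0)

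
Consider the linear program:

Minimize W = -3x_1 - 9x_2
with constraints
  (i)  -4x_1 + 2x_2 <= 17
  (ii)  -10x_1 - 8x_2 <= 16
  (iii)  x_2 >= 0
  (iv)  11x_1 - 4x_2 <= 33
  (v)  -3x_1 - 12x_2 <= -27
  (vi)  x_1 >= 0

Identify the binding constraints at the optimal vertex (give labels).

(i) and (iv)

Corner points and W = -3x_1 - 9x_2:
  (67/3, 319/6) → W = -1091/2
  (0, 17/2) → W = -153/2
  (7/2, 11/8) → W = -183/8
  (0, 9/4) → W = -81/4

The minimum is at (67/3, 319/6). Substituting into each constraint, equality holds for (i) and (iv); the remaining constraints have slack.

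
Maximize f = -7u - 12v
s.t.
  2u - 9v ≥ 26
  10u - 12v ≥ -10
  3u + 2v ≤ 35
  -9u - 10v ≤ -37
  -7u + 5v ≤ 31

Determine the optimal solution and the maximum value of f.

u = 23, v = -17, maximum f = 43

Feasible corners and f = -7u - 12v:
  (367/31, -8/31) → f = -2473/31
  (593/101, -160/101) → f = -2231/101
  (23, -17) → f = 43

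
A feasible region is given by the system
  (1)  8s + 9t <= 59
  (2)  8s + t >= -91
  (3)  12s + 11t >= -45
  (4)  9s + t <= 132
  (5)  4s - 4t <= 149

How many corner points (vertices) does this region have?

5

Intersecting each pair of boundary lines and keeping only the points that satisfy every inequality leaves:
  (-439/32, 75/4)
  (1129/73, -525/73)
  (-239/19, 183/19)
  (1459/92, -492/23)
  (677/40, -813/40)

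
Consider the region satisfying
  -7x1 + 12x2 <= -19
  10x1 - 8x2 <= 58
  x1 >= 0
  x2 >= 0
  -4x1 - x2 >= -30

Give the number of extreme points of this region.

4

Of the 10 pairwise boundary intersections, those satisfying every inequality are:
  (19/7, 0)
  (379/55, 134/55)
  (29/5, 0)
  (149/21, 34/21)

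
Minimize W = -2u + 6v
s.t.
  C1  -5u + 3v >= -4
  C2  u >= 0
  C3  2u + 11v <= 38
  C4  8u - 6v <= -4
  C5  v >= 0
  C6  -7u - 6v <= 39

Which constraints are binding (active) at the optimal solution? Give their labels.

C2 and C4

Extreme points and W = -2u + 6v:
  (0, 38/11) → W = 228/11
  (0, 2/3) → W = 4
  (46/25, 78/25) → W = 376/25

The minimum is at (0, 2/3). Substituting into each constraint, equality holds for C2 and C4; the remaining constraints have slack.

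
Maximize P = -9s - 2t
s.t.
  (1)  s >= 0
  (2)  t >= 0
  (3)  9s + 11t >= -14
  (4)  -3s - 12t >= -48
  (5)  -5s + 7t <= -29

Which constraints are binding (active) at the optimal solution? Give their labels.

Extreme points and P = -9s - 2t:
  (16, 0) → P = -144
  (29/5, 0) → P = -261/5
  (76/9, 17/9) → P = -718/9

The maximum is at (29/5, 0). Substituting into each constraint, equality holds for (2) and (5); the remaining constraints have slack.

(2) and (5)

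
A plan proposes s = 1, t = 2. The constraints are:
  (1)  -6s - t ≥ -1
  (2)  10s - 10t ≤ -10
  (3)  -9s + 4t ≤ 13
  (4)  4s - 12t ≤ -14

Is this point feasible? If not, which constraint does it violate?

not feasible — violates (1)

Constraint (1): -6s - t = -8, which is not ≥ -1. All other constraints are satisfied.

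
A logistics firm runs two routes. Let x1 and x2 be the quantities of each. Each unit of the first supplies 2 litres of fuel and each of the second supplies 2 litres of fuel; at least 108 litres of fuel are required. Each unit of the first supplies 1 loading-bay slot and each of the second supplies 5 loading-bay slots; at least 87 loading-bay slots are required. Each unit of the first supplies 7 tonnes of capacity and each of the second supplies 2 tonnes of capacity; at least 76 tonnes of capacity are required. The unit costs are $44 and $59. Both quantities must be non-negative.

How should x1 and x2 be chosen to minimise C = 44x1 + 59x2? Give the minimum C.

x1 = 183/4, x2 = 33/4, minimum C = 9999/4

Corner points and C = 44x1 + 59x2:
  (0, 54) → C = 3186
  (87, 0) → C = 3828
  (183/4, 33/4) → C = 9999/4
The feasible region is unbounded (it extends along (0, 1), (1, 0)), but C strictly increases along every unbounded feasible direction, so there is no improving ray and the minimum is attained at a vertex.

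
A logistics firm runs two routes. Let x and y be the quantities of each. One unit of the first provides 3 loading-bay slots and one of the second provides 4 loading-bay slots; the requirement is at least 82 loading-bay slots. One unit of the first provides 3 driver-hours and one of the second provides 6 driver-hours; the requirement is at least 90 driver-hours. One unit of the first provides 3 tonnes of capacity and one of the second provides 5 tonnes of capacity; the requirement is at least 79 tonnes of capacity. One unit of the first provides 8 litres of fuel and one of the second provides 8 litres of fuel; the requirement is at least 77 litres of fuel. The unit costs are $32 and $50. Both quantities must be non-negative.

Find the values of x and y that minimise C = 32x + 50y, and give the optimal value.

x = 22, y = 4, minimum C = 904

Corner points and C = 32x + 50y:
  (0, 41/2) → C = 1025
  (30, 0) → C = 960
  (22, 4) → C = 904
The feasible region is unbounded (it extends along (0, 1), (1, 0)), but C strictly increases along every unbounded feasible direction, so there is no improving ray and the minimum is attained at a vertex.

The binding constraints are 3x + 4y = 82 and 3x + 6y = 90.
Solving simultaneously gives x = 22, y = 4.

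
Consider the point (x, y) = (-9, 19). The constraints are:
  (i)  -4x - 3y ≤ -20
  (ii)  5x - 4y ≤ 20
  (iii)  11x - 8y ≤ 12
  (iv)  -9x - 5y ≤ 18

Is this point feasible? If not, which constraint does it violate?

feasible

(i): -21 ≤ -20 ✓
(ii): -121 ≤ 20 ✓
(iii): -251 ≤ 12 ✓
(iv): -14 ≤ 18 ✓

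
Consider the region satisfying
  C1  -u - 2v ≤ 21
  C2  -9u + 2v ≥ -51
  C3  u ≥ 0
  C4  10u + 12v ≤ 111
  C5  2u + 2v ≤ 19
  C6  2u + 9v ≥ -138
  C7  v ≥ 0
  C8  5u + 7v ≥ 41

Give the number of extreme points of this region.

Intersecting each pair of boundary lines and keeping only the points that satisfy every inequality leaves:
  (70/11, 69/22)
  (439/73, 114/73)
  (0, 37/4)
  (0, 41/7)
  (3/2, 8)

5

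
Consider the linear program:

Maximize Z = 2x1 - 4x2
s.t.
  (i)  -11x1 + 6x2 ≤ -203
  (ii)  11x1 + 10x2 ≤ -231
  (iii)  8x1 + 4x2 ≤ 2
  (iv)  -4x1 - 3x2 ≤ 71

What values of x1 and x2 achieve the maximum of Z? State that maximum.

x1 = 145/4, x2 = -72, maximum Z = 721/2

Vertices and Z = 2x1 - 4x2:
  (161/44, -217/8) → Z = 1274/11
  (61/19, -531/19) → Z = 2246/19
  (236/9, -935/18) → Z = 2342/9
  (145/4, -72) → Z = 721/2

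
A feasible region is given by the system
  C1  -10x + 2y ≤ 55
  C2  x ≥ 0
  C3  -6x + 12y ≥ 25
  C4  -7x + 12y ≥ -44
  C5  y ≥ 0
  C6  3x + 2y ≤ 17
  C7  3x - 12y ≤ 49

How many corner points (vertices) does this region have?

3

Intersecting each pair of boundary lines and keeping only the points that satisfy every inequality leaves:
  (0, 25/12)
  (0, 17/2)
  (77/24, 59/16)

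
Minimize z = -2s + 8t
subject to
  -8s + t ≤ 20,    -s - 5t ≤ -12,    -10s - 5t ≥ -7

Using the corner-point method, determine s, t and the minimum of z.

s = -5/9, t = 113/45, minimum z = 106/5

Vertices and z = -2s + 8t:
  (-88/41, 116/41) → z = 1104/41
  (-93/50, 128/25) → z = 1117/25
  (-5/9, 113/45) → z = 106/5

The binding constraints are -s - 5t = -12 and -10s - 5t = -7.
Solving simultaneously gives s = -5/9, t = 113/45.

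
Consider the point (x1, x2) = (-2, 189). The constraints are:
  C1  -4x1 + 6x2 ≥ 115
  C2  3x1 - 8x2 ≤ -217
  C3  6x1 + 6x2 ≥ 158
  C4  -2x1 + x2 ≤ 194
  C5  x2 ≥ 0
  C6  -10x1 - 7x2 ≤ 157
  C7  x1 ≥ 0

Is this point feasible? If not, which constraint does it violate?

Constraint C7: x1 = -2, which is not ≥ 0. All other constraints are satisfied.

not feasible — violates C7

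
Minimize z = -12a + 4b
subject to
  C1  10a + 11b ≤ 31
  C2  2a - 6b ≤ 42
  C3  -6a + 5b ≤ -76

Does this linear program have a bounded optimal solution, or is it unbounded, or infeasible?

The boundaries 10a + 11b = 31 and 2a - 6b = 42 meet at (324/41, -179/41), but that point violates -6a + 5b ≤ -76. Every candidate vertex is excluded by some other constraint, so the feasible region is empty.

infeasible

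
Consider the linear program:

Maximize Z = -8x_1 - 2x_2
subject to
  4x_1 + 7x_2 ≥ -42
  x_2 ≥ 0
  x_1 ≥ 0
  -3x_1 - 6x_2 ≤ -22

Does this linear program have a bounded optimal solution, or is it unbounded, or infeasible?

Vertices and Z = -8x_1 - 2x_2:
  (22/3, 0) → Z = -176/3
  (0, 11/3) → Z = -22/3
The feasible region has finitely many vertices and no improving ray; the maximum is -22/3 at (0, 11/3).

bounded optimum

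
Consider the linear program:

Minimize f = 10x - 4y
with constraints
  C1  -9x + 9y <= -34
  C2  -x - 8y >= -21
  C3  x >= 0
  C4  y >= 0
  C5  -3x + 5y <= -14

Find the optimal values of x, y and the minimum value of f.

x = 14/3, y = 0, minimum f = 140/3

Vertices and f = 10x - 4y:
  (21, 0) → f = 210
  (217/29, 49/29) → f = 1974/29
  (14/3, 0) → f = 140/3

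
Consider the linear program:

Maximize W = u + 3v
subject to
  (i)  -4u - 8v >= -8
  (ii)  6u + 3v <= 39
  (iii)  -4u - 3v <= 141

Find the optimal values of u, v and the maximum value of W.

Corner points and W = u + 3v:
  (8, -3) → W = -1
  (-288/5, 149/5) → W = 159/5
  (90, -167) → W = -411

u = -288/5, v = 149/5, maximum W = 159/5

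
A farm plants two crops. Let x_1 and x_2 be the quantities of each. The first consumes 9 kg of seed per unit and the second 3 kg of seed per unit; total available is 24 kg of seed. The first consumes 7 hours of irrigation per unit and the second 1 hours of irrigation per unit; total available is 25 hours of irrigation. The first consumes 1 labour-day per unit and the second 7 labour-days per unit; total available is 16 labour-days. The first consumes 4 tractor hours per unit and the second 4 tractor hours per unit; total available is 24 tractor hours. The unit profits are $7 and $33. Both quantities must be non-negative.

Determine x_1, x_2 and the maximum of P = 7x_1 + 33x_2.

Corner points and P = 7x_1 + 33x_2:
  (0, 0) → P = 0
  (0, 16/7) → P = 528/7
  (8/3, 0) → P = 56/3
  (2, 2) → P = 80

x_1 = 2, x_2 = 2, maximum P = 80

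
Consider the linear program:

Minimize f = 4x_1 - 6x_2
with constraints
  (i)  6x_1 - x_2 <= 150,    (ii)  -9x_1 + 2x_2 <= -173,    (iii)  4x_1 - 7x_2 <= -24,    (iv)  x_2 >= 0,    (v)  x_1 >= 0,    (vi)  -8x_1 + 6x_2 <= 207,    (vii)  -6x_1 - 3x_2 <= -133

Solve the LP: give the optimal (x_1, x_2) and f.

Vertices and f = 4x_1 - 6x_2:
  (537/19, 372/19) → f = -84/19
  (1107/28, 1221/14) → f = -2556/7
  (1259/55, 908/55) → f = -412/55
  (726/19, 3247/38) → f = -6837/19

The optimum lies where 6x_1 - x_2 = 150 and -8x_1 + 6x_2 = 207.
Solving simultaneously gives x_1 = 1107/28, x_2 = 1221/14.

x_1 = 1107/28, x_2 = 1221/14, minimum f = -2556/7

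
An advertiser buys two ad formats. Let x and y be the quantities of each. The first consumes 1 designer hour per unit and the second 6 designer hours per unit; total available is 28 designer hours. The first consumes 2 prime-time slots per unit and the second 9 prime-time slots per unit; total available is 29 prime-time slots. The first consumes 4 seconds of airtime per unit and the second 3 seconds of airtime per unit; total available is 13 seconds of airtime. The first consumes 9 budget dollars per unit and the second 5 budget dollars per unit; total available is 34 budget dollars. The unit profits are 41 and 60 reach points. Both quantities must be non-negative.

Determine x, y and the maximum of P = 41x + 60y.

x = 1, y = 3, maximum P = 221

Corner points and P = 41x + 60y:
  (0, 0) → P = 0
  (0, 29/9) → P = 580/3
  (13/4, 0) → P = 533/4
  (1, 3) → P = 221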